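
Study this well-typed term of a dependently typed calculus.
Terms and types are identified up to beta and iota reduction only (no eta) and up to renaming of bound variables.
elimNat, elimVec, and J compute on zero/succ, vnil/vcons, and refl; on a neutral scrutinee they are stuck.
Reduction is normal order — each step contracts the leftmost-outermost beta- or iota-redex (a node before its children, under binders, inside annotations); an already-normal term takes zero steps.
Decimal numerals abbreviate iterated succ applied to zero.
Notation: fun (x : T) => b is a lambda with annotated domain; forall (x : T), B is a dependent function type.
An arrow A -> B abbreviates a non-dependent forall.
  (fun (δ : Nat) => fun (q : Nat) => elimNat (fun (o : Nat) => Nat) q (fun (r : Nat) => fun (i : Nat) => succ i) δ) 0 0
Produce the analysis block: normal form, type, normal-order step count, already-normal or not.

reduced normal form:
  0
the term's type:
  Nat
normal-order step count: 3
term was already normal: no
first contracted redex: a beta-redex


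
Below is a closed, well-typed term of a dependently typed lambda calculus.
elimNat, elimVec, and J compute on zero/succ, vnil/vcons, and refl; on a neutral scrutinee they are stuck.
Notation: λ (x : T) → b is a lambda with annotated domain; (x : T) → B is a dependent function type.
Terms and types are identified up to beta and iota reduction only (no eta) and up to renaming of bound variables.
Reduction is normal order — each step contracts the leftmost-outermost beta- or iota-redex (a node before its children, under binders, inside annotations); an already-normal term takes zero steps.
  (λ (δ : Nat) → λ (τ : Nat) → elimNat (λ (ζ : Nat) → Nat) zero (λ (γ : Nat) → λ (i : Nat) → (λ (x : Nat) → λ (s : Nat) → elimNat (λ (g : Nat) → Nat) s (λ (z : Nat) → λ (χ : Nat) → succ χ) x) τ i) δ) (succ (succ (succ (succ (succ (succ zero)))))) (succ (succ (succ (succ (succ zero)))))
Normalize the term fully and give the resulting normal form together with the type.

reduced normal form:
  succ (succ (succ (succ (succ (succ (succ (succ (succ (succ (succ (succ (succ (succ (succ (succ (succ (succ (succ (succ (succ (succ (succ (succ (succ (succ (succ (succ (succ (succ zero)))))))))))))))))))))))))))))
the term's type:
  Nat


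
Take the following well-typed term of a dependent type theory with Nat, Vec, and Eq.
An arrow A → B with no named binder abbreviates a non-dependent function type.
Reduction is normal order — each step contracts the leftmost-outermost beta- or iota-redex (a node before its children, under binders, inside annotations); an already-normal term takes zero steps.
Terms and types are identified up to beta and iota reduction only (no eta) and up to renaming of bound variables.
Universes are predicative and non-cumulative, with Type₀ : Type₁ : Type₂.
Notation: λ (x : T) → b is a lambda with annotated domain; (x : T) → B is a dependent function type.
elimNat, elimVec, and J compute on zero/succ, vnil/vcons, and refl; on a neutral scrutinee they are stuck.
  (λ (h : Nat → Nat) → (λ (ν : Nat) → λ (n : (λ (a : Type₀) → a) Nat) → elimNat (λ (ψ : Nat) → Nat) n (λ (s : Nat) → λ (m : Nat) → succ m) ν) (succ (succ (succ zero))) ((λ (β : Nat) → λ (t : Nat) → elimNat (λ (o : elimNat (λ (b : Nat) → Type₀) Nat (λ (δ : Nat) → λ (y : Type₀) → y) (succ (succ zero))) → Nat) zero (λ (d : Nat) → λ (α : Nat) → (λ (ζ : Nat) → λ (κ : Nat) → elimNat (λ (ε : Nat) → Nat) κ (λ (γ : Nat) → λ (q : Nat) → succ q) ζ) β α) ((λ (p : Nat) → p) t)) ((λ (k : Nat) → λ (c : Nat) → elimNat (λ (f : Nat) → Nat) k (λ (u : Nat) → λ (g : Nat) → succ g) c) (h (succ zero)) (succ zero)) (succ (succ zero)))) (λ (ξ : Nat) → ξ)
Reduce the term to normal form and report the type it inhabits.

reduced normal form:
  succ (succ (succ (succ (succ (succ (succ zero))))))
inferred type:
  Nat
observation: reduction starts at a beta-redex, and 46 normal-order steps reach the normal form.


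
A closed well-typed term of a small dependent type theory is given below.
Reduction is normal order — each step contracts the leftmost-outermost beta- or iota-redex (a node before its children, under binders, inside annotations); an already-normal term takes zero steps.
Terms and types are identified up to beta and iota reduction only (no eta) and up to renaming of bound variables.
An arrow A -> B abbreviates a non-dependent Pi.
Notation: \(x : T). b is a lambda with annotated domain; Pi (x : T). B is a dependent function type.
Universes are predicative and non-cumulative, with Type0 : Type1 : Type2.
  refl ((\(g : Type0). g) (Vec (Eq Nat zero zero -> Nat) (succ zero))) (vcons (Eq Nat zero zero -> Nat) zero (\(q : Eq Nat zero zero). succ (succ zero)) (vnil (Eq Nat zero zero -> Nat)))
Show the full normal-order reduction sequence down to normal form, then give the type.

normal-order reduction sequence:
  refl ((\(g : Type0). g) (Vec (Eq Nat zero zero -> Nat) (succ zero))) (vcons (Eq Nat zero zero -> Nat) zero (\(q : Eq Nat zero zero). succ (succ zero)) (vnil (Eq Nat zero zero -> Nat)))
  ~> refl (Vec (Eq Nat zero zero -> Nat) (succ zero)) (vcons (Eq Nat zero zero -> Nat) zero (\(g : Eq Nat zero zero). succ (succ zero)) (vnil (Eq Nat zero zero -> Nat)))
type:
  Eq (Vec (Eq Nat zero zero -> Nat) (succ zero)) (vcons (Eq Nat zero zero -> Nat) zero (\(g : Eq Nat zero zero). succ (succ zero)) (vnil (Eq Nat zero zero -> Nat))) (vcons (Eq Nat zero zero -> Nat) zero (\(q : Eq Nat zero zero). succ (succ zero)) (vnil (Eq Nat zero zero -> Nat)))


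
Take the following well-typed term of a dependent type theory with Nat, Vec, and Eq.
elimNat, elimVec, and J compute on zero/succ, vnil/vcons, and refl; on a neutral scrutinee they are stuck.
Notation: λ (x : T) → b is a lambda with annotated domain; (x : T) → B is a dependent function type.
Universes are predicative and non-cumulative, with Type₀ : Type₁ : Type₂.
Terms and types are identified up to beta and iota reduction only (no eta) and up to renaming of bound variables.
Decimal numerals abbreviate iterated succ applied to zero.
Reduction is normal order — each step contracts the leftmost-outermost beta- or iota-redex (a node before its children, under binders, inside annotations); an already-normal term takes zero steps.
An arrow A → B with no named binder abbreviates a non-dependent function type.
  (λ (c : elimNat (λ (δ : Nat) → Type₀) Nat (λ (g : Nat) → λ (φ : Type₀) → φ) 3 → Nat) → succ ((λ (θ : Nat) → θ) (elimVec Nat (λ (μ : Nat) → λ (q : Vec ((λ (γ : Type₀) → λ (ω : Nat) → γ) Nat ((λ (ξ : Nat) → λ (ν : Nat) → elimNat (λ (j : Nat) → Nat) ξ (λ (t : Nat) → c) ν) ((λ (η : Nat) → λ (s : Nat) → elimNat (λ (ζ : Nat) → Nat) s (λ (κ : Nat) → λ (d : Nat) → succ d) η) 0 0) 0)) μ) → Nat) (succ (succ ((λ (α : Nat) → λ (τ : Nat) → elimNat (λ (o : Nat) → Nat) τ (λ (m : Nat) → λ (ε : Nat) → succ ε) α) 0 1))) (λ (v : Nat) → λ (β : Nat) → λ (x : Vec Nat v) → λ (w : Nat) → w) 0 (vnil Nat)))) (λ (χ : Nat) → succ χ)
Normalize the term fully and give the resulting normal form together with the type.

resulting normal form:
  4
the term's type:
  Nat


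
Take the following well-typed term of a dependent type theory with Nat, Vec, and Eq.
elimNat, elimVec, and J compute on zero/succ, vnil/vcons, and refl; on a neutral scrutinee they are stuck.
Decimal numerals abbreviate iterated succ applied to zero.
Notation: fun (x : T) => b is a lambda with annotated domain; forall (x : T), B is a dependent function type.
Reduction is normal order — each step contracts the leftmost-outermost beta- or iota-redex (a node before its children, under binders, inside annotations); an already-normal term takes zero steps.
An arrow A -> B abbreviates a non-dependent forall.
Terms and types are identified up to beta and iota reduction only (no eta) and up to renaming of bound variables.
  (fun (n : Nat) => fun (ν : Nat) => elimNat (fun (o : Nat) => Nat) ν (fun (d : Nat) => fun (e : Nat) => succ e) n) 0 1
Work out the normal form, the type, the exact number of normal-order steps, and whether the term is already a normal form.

normal form:
  1
type:
  Nat
steps to reach normal form (normal order): 3
already normal: no
first contracted redex: a beta-redex


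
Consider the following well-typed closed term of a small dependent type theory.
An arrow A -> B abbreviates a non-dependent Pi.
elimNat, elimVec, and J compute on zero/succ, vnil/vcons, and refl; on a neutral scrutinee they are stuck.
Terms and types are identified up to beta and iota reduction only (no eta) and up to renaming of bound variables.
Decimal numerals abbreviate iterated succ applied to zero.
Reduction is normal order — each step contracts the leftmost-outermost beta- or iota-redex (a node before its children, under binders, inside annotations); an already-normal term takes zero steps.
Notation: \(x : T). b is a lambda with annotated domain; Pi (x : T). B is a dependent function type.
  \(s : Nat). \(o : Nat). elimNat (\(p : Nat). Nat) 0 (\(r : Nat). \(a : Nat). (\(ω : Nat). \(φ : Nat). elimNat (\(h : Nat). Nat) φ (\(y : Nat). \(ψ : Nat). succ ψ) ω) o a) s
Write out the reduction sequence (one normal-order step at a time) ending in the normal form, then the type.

normal-order reduction sequence:
  \(s : Nat). \(o : Nat). elimNat (\(p : Nat). Nat) 0 (\(r : Nat). \(a : Nat). (\(ω : Nat). \(φ : Nat). elimNat (\(h : Nat). Nat) φ (\(y : Nat). \(ψ : Nat). succ ψ) ω) o a) s
  ~> \(s : Nat). \(o : Nat). elimNat (\(p : Nat). Nat) 0 (\(r : Nat). \(a : Nat). (\(ω : Nat). elimNat (\(φ : Nat). Nat) ω (\(h : Nat). \(y : Nat). succ y) o) a) s
  ~> \(s : Nat). \(o : Nat). elimNat (\(p : Nat). Nat) 0 (\(r : Nat). \(a : Nat). elimNat (\(ω : Nat). Nat) a (\(φ : Nat). \(h : Nat). succ h) o) s
the term's type:
  Nat -> Nat -> Nat


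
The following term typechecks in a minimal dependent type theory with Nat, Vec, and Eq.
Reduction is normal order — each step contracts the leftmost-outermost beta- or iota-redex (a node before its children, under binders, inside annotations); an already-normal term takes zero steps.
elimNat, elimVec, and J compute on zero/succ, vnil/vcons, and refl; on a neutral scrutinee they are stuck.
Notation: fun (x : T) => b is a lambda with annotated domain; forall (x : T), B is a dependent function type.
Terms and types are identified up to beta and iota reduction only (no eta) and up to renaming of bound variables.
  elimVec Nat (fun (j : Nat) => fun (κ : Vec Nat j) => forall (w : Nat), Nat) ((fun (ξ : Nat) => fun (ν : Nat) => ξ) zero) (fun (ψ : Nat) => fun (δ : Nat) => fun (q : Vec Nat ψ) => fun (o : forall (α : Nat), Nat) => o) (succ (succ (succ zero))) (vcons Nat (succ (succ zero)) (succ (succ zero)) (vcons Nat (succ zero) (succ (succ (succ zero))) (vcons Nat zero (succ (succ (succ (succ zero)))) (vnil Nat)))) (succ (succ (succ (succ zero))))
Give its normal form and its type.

reduced normal form:
  zero
the term's type:
  Nat
observation: contracting an elimVec iota-redex first, the term normalizes in 18 steps.


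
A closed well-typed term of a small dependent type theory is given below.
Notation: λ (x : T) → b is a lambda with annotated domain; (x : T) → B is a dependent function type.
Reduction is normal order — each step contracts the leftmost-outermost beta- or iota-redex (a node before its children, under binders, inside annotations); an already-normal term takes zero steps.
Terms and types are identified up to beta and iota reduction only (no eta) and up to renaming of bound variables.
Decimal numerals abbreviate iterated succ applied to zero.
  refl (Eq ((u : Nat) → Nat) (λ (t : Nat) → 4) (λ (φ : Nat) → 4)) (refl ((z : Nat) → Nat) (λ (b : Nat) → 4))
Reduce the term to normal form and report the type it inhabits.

reduced normal form:
  refl (Eq ((u : Nat) → Nat) (λ (t : Nat) → 4) (λ (φ : Nat) → 4)) (refl ((z : Nat) → Nat) (λ (b : Nat) → 4))
inferred type:
  Eq (Eq ((u : Nat) → Nat) (λ (t : Nat) → 4) (λ (φ : Nat) → 4)) (refl ((z : Nat) → Nat) (λ (b : Nat) → 4)) (refl ((σ : Nat) → Nat) (λ (ψ : Nat) → 4))
observation: the term is already in normal form.


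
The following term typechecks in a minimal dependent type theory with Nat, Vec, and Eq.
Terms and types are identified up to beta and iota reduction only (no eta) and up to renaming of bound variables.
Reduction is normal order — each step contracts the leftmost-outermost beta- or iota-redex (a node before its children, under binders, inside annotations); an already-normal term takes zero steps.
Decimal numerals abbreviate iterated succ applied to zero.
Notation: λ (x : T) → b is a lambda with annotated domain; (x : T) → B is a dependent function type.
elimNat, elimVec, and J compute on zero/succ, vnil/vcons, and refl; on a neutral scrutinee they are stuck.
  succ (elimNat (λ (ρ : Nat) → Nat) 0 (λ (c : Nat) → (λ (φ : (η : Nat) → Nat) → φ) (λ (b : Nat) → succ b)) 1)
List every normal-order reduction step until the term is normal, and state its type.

normal-order reduction sequence:
  succ (elimNat (λ (ρ : Nat) → Nat) 0 (λ (c : Nat) → (λ (φ : (η : Nat) → Nat) → φ) (λ (b : Nat) → succ b)) 1)
  ~> succ ((λ (ρ : Nat) → (λ (c : (φ : Nat) → Nat) → c) (λ (η : Nat) → succ η)) 0 (elimNat (λ (b : Nat) → Nat) 0 (λ (ψ : Nat) → (λ (γ : (l : Nat) → Nat) → γ) (λ (t : Nat) → succ t)) 0))
  ~> succ ((λ (ρ : (c : Nat) → Nat) → ρ) (λ (φ : Nat) → succ φ) (elimNat (λ (η : Nat) → Nat) 0 (λ (b : Nat) → (λ (ψ : (γ : Nat) → Nat) → ψ) (λ (l : Nat) → succ l)) 0))
  ~> succ ((λ (ρ : Nat) → succ ρ) (elimNat (λ (c : Nat) → Nat) 0 (λ (φ : Nat) → (λ (η : (b : Nat) → Nat) → η) (λ (ψ : Nat) → succ ψ)) 0))
  ~> succ (succ (elimNat (λ (ρ : Nat) → Nat) 0 (λ (c : Nat) → (λ (φ : (η : Nat) → Nat) → φ) (λ (b : Nat) → succ b)) 0))
  ~> 2
inferred type:
  Nat


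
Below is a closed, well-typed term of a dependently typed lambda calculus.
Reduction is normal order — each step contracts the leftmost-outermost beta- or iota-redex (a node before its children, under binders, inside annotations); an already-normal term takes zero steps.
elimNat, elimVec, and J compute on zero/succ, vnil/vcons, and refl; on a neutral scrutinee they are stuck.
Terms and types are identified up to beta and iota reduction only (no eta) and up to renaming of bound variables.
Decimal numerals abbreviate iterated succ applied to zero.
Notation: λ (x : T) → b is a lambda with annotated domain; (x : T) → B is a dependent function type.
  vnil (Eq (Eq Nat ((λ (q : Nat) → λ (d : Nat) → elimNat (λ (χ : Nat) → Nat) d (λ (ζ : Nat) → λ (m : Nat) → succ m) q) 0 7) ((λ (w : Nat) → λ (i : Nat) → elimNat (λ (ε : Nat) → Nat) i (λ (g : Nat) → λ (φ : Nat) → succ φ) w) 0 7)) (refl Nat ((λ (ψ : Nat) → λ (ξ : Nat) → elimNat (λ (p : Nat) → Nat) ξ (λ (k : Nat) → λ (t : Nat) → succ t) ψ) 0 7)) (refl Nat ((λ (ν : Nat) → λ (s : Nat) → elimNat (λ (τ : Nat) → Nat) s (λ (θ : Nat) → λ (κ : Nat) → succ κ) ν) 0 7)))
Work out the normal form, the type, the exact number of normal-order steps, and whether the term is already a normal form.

reduced normal form:
  vnil (Eq (Eq Nat 7 7) (refl Nat 7) (refl Nat 7))
the term's type:
  Vec (Eq (Eq Nat 7 7) (refl Nat 7) (refl Nat 7)) 0
steps to reach normal form (normal order): 12
term was already normal: no
first contracted redex: a beta-redex


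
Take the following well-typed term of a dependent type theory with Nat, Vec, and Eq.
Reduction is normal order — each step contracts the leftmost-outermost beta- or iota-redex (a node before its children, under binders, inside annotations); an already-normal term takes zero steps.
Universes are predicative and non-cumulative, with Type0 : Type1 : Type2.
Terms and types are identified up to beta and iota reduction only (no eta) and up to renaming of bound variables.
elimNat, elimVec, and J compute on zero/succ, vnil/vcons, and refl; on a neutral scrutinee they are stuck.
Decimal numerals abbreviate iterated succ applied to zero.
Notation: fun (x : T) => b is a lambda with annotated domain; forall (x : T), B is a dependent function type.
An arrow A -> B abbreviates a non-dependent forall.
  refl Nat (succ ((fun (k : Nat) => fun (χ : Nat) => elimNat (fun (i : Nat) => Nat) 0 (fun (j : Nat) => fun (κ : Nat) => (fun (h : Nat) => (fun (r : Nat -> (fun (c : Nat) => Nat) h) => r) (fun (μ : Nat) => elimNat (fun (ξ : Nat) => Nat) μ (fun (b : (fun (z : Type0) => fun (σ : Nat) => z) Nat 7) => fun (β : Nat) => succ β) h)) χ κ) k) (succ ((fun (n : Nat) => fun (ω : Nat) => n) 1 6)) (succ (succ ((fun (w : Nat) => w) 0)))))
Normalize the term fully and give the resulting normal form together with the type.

reduced normal form:
  refl Nat 5
inferred type:
  Eq Nat 5 5


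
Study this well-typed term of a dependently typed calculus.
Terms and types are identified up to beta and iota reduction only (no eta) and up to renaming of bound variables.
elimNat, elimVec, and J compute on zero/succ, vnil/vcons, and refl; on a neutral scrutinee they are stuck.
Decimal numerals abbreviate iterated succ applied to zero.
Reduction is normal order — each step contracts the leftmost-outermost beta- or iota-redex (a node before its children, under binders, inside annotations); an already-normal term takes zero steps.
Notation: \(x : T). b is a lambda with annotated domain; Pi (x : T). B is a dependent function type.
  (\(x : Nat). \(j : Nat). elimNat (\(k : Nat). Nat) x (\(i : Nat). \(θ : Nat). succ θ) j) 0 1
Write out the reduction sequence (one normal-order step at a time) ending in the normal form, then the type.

reduction (normal order):
  (\(x : Nat). \(j : Nat). elimNat (\(k : Nat). Nat) x (\(i : Nat). \(θ : Nat). succ θ) j) 0 1
  ~> (\(x : Nat). elimNat (\(j : Nat). Nat) 0 (\(k : Nat). \(i : Nat). succ i) x) 1
  ~> elimNat (\(x : Nat). Nat) 0 (\(j : Nat). \(k : Nat). succ k) 1
  ~> (\(x : Nat). \(j : Nat). succ j) 0 (elimNat (\(k : Nat). Nat) 0 (\(i : Nat). \(θ : Nat). succ θ) 0)
  ~> (\(x : Nat). succ x) (elimNat (\(j : Nat). Nat) 0 (\(k : Nat). \(i : Nat). succ i) 0)
  ~> succ (elimNat (\(x : Nat). Nat) 0 (\(j : Nat). \(k : Nat). succ k) 0)
  ~> 1
type:
  Nat


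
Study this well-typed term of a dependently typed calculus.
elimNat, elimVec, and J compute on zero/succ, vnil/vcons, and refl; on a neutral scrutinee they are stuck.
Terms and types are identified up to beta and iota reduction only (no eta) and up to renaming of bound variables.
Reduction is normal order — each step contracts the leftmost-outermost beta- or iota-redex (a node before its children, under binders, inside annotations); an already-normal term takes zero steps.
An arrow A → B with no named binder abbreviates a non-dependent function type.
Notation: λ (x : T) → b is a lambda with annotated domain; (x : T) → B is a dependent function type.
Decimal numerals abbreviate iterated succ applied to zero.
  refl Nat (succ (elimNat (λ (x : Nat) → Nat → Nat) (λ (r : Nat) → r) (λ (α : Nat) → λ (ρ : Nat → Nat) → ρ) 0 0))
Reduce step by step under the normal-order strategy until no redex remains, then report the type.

normal-order reduction:
  refl Nat (succ (elimNat (λ (x : Nat) → Nat → Nat) (λ (r : Nat) → r) (λ (α : Nat) → λ (ρ : Nat → Nat) → ρ) 0 0))
  ~> refl Nat (succ ((λ (x : Nat) → x) 0))
  ~> refl Nat 1
type:
  Eq Nat 1 1


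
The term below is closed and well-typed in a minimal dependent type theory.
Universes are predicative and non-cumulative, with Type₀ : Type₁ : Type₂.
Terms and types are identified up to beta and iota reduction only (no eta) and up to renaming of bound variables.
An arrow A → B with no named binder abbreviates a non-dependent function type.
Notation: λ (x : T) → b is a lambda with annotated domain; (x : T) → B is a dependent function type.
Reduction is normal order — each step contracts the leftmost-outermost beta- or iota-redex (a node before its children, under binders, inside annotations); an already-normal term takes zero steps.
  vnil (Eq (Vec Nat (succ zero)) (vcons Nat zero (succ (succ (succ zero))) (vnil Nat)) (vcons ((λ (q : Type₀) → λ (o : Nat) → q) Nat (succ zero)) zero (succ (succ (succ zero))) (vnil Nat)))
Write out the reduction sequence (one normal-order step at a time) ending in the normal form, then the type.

normal-order reduction:
  vnil (Eq (Vec Nat (succ zero)) (vcons Nat zero (succ (succ (succ zero))) (vnil Nat)) (vcons ((λ (q : Type₀) → λ (o : Nat) → q) Nat (succ zero)) zero (succ (succ (succ zero))) (vnil Nat)))
  ~> vnil (Eq (Vec Nat (succ zero)) (vcons Nat zero (succ (succ (succ zero))) (vnil Nat)) (vcons ((λ (q : Nat) → Nat) (succ zero)) zero (succ (succ (succ zero))) (vnil Nat)))
  ~> vnil (Eq (Vec Nat (succ zero)) (vcons Nat zero (succ (succ (succ zero))) (vnil Nat)) (vcons Nat zero (succ (succ (succ zero))) (vnil Nat)))
type:
  Vec (Eq (Vec Nat (succ zero)) (vcons Nat zero (succ (succ (succ zero))) (vnil Nat)) (vcons Nat zero (succ (succ (succ zero))) (vnil Nat))) zero


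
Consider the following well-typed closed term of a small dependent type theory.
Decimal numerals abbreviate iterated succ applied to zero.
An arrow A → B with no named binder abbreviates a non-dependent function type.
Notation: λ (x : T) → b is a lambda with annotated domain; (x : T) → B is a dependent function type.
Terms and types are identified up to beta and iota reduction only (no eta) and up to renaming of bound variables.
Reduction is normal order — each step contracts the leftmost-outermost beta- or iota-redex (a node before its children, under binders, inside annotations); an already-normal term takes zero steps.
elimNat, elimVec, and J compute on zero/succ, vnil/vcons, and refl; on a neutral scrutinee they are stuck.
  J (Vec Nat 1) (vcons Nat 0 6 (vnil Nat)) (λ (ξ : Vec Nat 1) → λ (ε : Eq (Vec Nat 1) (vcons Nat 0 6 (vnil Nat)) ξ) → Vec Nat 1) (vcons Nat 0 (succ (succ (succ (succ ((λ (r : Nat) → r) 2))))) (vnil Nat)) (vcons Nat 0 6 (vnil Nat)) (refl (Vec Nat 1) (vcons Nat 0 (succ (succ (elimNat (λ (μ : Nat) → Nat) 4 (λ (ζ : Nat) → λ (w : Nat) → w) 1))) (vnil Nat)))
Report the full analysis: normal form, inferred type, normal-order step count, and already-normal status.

normal form:
  vcons Nat 0 6 (vnil Nat)
inferred type:
  Vec Nat 1
steps to reach normal form (normal order): 2
started in normal form: no
first redex: a J iota-redex


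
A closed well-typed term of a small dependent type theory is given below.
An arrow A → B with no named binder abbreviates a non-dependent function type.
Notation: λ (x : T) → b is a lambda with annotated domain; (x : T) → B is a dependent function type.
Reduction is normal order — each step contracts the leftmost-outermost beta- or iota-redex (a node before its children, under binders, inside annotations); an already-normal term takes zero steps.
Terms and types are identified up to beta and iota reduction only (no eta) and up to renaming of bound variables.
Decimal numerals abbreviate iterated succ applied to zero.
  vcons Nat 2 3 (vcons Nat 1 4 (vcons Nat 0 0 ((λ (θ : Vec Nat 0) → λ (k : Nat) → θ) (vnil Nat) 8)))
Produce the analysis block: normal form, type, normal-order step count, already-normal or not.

resulting normal form:
  vcons Nat 2 3 (vcons Nat 1 4 (vcons Nat 0 0 (vnil Nat)))
the term's type:
  Vec Nat 3
steps to reach normal form (normal order): 2
already normal: no
first redex: a beta-redex


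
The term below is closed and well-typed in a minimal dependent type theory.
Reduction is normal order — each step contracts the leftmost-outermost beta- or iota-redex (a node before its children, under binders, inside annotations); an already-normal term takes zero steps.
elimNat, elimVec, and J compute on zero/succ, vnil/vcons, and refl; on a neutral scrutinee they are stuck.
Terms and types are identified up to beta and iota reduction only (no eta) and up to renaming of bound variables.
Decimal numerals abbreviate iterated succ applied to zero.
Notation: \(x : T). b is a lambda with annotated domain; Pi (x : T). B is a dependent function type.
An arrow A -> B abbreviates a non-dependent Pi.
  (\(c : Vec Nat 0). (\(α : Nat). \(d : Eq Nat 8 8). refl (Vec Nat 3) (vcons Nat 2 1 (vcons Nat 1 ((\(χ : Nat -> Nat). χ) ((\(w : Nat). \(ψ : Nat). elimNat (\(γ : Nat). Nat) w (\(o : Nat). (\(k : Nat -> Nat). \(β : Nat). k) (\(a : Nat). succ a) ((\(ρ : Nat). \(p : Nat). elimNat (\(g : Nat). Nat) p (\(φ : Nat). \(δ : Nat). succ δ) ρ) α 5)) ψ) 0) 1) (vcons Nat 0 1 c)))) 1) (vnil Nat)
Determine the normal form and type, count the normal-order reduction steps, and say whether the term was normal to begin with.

resulting normal form:
  \(c : Eq Nat 8 8). refl (Vec Nat 3) (vcons Nat 2 1 (vcons Nat 1 1 (vcons Nat 0 1 (vnil Nat))))
inferred type:
  Eq Nat 8 8 -> Eq (Vec Nat 3) (vcons Nat 2 1 (vcons Nat 1 1 (vcons Nat 0 1 (vnil Nat)))) (vcons Nat 2 1 (vcons Nat 1 1 (vcons Nat 0 1 (vnil Nat))))
normal-order step count: 11
started in normal form: no
first redex: a beta-redex


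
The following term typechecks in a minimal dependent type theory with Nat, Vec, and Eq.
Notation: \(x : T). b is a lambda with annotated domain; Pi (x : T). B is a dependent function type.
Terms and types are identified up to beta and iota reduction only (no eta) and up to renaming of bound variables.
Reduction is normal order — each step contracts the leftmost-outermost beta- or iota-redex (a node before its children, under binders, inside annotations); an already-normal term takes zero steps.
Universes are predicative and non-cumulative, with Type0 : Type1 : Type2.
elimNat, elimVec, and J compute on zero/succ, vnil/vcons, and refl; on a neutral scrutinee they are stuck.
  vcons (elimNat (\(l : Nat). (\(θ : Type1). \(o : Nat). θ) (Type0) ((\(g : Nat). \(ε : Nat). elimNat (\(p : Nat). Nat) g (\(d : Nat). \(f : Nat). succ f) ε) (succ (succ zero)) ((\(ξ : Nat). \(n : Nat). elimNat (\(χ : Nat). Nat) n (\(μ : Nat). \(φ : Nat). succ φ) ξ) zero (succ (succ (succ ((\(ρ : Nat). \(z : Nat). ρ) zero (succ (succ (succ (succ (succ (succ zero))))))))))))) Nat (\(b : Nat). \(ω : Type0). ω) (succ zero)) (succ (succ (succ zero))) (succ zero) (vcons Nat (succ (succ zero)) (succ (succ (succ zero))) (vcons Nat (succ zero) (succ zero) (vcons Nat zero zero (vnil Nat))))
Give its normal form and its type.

reduced normal form:
  vcons Nat (succ (succ (succ zero))) (succ zero) (vcons Nat (succ (succ zero)) (succ (succ (succ zero))) (vcons Nat (succ zero) (succ zero) (vcons Nat zero zero (vnil Nat))))
inferred type:
  Vec Nat (succ (succ (succ (succ zero))))


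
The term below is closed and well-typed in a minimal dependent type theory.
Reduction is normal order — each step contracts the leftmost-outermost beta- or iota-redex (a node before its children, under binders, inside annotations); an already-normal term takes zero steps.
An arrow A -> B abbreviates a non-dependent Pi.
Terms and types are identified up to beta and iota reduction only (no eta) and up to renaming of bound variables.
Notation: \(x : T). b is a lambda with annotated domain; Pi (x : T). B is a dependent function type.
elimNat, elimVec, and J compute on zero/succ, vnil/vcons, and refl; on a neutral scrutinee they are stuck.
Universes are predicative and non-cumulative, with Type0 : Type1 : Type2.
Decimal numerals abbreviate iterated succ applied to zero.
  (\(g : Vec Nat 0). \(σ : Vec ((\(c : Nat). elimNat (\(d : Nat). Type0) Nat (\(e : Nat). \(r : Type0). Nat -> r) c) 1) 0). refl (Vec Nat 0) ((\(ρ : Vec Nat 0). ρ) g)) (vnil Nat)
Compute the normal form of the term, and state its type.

normal form:
  \(g : Vec (Nat -> Nat) 0). refl (Vec Nat 0) (vnil Nat)
the term's type:
  Vec (Nat -> Nat) 0 -> Eq (Vec Nat 0) (vnil Nat) (vnil Nat)


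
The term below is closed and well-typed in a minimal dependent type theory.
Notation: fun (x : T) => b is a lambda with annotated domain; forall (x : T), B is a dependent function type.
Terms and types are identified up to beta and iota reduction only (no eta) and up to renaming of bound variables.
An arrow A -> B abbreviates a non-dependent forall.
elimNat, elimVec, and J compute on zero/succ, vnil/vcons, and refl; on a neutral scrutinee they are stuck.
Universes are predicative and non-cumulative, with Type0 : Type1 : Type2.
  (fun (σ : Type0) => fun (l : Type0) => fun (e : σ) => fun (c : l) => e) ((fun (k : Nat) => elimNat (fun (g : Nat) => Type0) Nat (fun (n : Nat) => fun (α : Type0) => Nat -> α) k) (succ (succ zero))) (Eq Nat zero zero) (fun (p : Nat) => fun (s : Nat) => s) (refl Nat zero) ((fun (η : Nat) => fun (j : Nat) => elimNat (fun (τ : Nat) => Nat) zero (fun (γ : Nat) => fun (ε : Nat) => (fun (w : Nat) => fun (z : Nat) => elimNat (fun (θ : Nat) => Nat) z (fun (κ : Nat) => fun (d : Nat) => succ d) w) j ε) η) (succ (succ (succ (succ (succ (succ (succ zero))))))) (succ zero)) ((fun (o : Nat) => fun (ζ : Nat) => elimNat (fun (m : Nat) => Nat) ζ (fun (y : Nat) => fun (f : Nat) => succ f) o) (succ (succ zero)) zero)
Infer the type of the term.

type:
  Nat


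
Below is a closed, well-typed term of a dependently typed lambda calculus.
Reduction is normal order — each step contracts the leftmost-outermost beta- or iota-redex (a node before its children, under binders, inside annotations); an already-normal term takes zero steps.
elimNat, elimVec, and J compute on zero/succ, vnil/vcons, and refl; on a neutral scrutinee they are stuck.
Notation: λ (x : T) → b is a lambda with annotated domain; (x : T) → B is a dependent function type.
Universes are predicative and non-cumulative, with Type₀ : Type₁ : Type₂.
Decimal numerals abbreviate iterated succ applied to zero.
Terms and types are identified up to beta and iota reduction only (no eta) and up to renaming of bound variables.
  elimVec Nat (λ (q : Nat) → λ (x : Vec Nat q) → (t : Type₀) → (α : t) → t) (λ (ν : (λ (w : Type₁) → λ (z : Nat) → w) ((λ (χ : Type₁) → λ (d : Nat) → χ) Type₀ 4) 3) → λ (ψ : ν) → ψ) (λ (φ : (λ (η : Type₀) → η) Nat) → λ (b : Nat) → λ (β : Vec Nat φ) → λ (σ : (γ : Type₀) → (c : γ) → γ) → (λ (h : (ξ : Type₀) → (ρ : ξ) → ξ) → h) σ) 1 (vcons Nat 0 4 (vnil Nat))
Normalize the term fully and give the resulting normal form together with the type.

normal form:
  λ (q : Type₀) → λ (x : q) → x
the term's type:
  (q : Type₀) → (x : q) → q
observation: normalization takes exactly 11 steps under the normal-order strategy.


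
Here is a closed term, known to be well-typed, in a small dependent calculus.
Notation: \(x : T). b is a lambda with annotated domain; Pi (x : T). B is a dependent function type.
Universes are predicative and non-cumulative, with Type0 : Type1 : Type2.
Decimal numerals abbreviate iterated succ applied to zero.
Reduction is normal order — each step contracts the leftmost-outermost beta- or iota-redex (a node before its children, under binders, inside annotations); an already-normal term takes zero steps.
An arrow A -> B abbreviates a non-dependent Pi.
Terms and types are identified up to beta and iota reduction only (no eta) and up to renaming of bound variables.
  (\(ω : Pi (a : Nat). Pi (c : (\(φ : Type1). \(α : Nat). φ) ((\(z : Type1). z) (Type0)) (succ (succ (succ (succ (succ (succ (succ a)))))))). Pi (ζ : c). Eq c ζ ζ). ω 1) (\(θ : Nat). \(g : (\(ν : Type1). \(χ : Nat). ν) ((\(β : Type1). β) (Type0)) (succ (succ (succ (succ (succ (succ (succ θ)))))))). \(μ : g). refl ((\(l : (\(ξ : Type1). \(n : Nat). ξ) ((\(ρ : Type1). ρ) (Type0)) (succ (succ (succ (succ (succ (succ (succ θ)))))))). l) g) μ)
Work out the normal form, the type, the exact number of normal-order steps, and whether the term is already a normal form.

reduced normal form:
  \(ω : Type0). \(a : ω). refl ω a
the term's type:
  Pi (ω : Type0). Pi (a : ω). Eq ω a a
reduction steps (normal order): 6
term was already normal: no
first redex: a beta-redex


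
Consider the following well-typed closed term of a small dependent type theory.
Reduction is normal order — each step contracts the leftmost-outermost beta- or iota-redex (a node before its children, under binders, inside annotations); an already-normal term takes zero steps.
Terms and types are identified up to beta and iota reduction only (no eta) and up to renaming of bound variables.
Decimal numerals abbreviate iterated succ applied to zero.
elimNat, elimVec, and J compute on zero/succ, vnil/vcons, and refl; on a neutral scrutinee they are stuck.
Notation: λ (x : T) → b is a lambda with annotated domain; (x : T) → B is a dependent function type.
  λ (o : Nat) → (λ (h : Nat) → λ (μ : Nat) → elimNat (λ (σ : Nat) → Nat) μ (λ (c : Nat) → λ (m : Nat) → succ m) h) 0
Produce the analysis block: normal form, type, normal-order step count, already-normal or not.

resulting normal form:
  λ (o : Nat) → λ (h : Nat) → h
inferred type:
  (o : Nat) → (h : Nat) → Nat
normal-order step count: 2
started in normal form: no
first redex: a beta-redex


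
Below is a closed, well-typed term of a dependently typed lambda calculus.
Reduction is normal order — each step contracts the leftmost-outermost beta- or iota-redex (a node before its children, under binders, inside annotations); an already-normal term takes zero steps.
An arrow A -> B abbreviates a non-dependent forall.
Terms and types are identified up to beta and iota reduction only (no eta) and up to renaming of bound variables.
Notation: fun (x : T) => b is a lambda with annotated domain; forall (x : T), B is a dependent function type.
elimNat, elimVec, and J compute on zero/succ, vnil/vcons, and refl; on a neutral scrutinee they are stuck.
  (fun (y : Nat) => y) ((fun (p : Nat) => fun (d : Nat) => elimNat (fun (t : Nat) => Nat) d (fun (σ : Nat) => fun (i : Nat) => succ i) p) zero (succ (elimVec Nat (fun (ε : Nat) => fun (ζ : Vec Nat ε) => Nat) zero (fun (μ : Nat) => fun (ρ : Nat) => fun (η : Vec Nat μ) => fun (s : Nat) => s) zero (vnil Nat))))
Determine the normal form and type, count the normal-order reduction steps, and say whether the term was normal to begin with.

normal form:
  succ zero
the term's type:
  Nat
reduction steps (normal order): 5
already normal: no
first redex: a beta-redex


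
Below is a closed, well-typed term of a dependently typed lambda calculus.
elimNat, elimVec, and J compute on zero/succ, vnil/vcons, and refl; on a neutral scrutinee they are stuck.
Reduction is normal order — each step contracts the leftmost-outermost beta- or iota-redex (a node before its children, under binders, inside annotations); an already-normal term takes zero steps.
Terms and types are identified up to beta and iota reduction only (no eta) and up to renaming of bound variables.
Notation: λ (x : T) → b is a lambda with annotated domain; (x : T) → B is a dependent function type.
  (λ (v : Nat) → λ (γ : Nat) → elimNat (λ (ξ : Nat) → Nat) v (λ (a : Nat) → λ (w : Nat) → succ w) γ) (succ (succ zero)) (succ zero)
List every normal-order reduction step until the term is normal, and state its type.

reduction (normal order):
  (λ (v : Nat) → λ (γ : Nat) → elimNat (λ (ξ : Nat) → Nat) v (λ (a : Nat) → λ (w : Nat) → succ w) γ) (succ (succ zero)) (succ zero)
  ~> (λ (v : Nat) → elimNat (λ (γ : Nat) → Nat) (succ (succ zero)) (λ (ξ : Nat) → λ (a : Nat) → succ a) v) (succ zero)
  ~> elimNat (λ (v : Nat) → Nat) (succ (succ zero)) (λ (γ : Nat) → λ (ξ : Nat) → succ ξ) (succ zero)
  ~> (λ (v : Nat) → λ (γ : Nat) → succ γ) zero (elimNat (λ (ξ : Nat) → Nat) (succ (succ zero)) (λ (a : Nat) → λ (w : Nat) → succ w) zero)
  ~> (λ (v : Nat) → succ v) (elimNat (λ (γ : Nat) → Nat) (succ (succ zero)) (λ (ξ : Nat) → λ (a : Nat) → succ a) zero)
  ~> succ (elimNat (λ (v : Nat) → Nat) (succ (succ zero)) (λ (γ : Nat) → λ (ξ : Nat) → succ ξ) zero)
  ~> succ (succ (succ zero))
the term's type:
  Nat


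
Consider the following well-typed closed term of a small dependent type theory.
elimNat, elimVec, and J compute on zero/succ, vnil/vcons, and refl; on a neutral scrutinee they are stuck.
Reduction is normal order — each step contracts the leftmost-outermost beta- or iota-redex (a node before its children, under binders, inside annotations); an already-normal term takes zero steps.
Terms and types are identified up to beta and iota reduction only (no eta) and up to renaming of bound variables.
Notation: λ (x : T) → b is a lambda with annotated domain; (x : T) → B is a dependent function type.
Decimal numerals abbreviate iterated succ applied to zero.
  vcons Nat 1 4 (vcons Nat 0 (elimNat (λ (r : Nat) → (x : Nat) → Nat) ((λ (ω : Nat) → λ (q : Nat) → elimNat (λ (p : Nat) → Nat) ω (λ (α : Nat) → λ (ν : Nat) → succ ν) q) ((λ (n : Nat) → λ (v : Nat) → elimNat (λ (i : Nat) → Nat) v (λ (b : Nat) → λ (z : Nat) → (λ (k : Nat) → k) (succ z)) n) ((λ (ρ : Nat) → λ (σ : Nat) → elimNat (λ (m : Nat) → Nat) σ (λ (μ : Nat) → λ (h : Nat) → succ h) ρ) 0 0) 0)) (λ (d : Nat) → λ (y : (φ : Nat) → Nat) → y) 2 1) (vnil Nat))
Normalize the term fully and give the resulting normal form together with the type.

resulting normal form:
  vcons Nat 1 4 (vcons Nat 0 1 (vnil Nat))
the term's type:
  Vec Nat 2


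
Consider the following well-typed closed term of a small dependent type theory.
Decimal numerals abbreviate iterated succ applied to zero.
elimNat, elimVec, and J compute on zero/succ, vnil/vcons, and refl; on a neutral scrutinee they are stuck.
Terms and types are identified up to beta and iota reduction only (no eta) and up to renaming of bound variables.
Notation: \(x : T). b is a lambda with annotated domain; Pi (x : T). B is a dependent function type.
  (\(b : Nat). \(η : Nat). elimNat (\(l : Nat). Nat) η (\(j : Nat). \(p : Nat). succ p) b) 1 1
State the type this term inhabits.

the term's type:
  Nat


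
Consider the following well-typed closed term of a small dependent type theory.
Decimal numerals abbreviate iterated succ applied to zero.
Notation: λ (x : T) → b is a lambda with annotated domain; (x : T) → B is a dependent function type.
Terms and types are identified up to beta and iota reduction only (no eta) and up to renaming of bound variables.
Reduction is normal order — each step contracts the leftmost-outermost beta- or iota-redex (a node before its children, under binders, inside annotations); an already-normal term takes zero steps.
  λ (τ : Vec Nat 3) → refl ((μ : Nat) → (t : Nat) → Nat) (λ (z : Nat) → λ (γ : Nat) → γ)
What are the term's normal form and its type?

resulting normal form:
  λ (τ : Vec Nat 3) → refl ((μ : Nat) → (t : Nat) → Nat) (λ (z : Nat) → λ (γ : Nat) → γ)
the term's type:
  (τ : Vec Nat 3) → Eq ((μ : Nat) → (t : Nat) → Nat) (λ (z : Nat) → λ (γ : Nat) → γ) (λ (θ : Nat) → λ (ν : Nat) → ν)


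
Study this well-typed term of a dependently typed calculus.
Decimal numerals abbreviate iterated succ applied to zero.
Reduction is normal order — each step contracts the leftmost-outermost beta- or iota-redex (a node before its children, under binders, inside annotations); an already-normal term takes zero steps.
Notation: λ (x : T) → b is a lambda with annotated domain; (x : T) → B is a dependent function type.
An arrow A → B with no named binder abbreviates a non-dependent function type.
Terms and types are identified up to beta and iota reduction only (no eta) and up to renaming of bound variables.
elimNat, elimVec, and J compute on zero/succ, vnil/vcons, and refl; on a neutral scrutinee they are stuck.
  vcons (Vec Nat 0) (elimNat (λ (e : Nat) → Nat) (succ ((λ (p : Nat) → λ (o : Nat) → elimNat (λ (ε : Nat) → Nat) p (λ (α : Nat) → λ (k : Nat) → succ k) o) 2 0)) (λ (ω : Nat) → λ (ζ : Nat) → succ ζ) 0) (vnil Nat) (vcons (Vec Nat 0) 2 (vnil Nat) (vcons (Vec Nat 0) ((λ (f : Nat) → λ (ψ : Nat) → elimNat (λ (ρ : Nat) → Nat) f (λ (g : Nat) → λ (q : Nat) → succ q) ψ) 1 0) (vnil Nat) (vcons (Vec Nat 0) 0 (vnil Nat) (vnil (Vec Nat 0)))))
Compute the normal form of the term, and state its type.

normal form:
  vcons (Vec Nat 0) 3 (vnil Nat) (vcons (Vec Nat 0) 2 (vnil Nat) (vcons (Vec Nat 0) 1 (vnil Nat) (vcons (Vec Nat 0) 0 (vnil Nat) (vnil (Vec Nat 0)))))
type:
  Vec (Vec Nat 0) 4
observation: 7 normal-order steps normalize the term, beginning with an elimNat iota-redex.
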